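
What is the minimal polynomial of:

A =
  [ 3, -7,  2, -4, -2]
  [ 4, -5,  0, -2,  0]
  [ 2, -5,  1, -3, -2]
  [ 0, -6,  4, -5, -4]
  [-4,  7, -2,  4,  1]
x^2 + 2*x + 1

The characteristic polynomial is χ_A(x) = (x + 1)^5, so the eigenvalues are known. The minimal polynomial is
  m_A(x) = Π_λ (x − λ)^{k_λ}
where k_λ is the size of the *largest* Jordan block for λ (equivalently, the smallest k with (A − λI)^k v = 0 for every generalised eigenvector v of λ).

  λ = -1: largest Jordan block has size 2, contributing (x + 1)^2

So m_A(x) = (x + 1)^2 = x^2 + 2*x + 1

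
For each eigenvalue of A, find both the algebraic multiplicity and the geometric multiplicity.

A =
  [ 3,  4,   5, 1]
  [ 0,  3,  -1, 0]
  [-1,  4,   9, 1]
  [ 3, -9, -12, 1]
λ = 4: alg = 4, geom = 2

Step 1 — factor the characteristic polynomial to read off the algebraic multiplicities:
  χ_A(x) = (x - 4)^4

Step 2 — compute geometric multiplicities via the rank-nullity identity g(λ) = n − rank(A − λI):
  rank(A − (4)·I) = 2, so dim ker(A − (4)·I) = n − 2 = 2

Summary:
  λ = 4: algebraic multiplicity = 4, geometric multiplicity = 2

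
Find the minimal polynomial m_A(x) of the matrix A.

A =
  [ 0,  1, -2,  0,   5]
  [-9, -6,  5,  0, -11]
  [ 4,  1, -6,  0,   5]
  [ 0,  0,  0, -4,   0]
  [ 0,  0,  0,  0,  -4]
x^3 + 12*x^2 + 48*x + 64

The characteristic polynomial is χ_A(x) = (x + 4)^5, so the eigenvalues are known. The minimal polynomial is
  m_A(x) = Π_λ (x − λ)^{k_λ}
where k_λ is the size of the *largest* Jordan block for λ (equivalently, the smallest k with (A − λI)^k v = 0 for every generalised eigenvector v of λ).

  λ = -4: largest Jordan block has size 3, contributing (x + 4)^3

So m_A(x) = (x + 4)^3 = x^3 + 12*x^2 + 48*x + 64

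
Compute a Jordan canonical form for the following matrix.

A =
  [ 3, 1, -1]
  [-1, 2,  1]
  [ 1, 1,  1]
J_3(2)

The characteristic polynomial is
  det(x·I − A) = x^3 - 6*x^2 + 12*x - 8 = (x - 2)^3

Eigenvalues and multiplicities (the geometric multiplicity of λ is n − rank(A − λI), which equals the number of Jordan blocks for λ):
  λ = 2: algebraic multiplicity = 3, geometric multiplicity = 1

Determining the block sizes for each eigenvalue:
  λ = 2: one block (gm = 1), so the single block has size am = 3 → block sizes [3]

Assembling the blocks gives a Jordan form
J =
  [2, 1, 0]
  [0, 2, 1]
  [0, 0, 2]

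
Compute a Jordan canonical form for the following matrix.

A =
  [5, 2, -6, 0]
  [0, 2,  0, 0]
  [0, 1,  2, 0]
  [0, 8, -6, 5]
J_2(2) ⊕ J_1(5) ⊕ J_1(5)

The characteristic polynomial is
  det(x·I − A) = x^4 - 14*x^3 + 69*x^2 - 140*x + 100 = (x - 5)^2*(x - 2)^2

Eigenvalues and multiplicities (the geometric multiplicity of λ is n − rank(A − λI), which equals the number of Jordan blocks for λ):
  λ = 2: algebraic multiplicity = 2, geometric multiplicity = 1
  λ = 5: algebraic multiplicity = 2, geometric multiplicity = 2

Determining the block sizes for each eigenvalue:
  λ = 2: one block (gm = 1), so the single block has size am = 2 → block sizes [2]
  λ = 5: gm = am = 2, so every block has size 1 → block sizes [1, 1]

Assembling the blocks gives a Jordan form
J =
  [2, 1, 0, 0]
  [0, 2, 0, 0]
  [0, 0, 5, 0]
  [0, 0, 0, 5]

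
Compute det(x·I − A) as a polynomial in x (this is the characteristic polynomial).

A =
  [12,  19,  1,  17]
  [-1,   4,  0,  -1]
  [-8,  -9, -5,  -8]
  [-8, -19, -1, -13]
x^4 + 2*x^3 - 39*x^2 - 40*x + 400

Expanding det(x·I − A) (e.g. by cofactor expansion or by noting that A is similar to its Jordan form J, which has the same characteristic polynomial as A) gives
  χ_A(x) = x^4 + 2*x^3 - 39*x^2 - 40*x + 400
which factors as (x - 4)^2*(x + 5)^2. The eigenvalues (with algebraic multiplicities) are λ = -5 with multiplicity 2, λ = 4 with multiplicity 2.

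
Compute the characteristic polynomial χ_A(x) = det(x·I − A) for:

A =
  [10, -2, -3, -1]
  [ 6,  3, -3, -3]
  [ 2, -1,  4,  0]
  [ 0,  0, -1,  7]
x^4 - 24*x^3 + 216*x^2 - 864*x + 1296

Expanding det(x·I − A) (e.g. by cofactor expansion or by noting that A is similar to its Jordan form J, which has the same characteristic polynomial as A) gives
  χ_A(x) = x^4 - 24*x^3 + 216*x^2 - 864*x + 1296
which factors as (x - 6)^4. The eigenvalues (with algebraic multiplicities) are λ = 6 with multiplicity 4.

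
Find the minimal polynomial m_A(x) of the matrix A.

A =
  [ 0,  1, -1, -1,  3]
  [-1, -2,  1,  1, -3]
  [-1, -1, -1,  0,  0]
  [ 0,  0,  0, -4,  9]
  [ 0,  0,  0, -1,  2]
x^3 + 3*x^2 + 3*x + 1

The characteristic polynomial is χ_A(x) = (x + 1)^5, so the eigenvalues are known. The minimal polynomial is
  m_A(x) = Π_λ (x − λ)^{k_λ}
where k_λ is the size of the *largest* Jordan block for λ (equivalently, the smallest k with (A − λI)^k v = 0 for every generalised eigenvector v of λ).

  λ = -1: largest Jordan block has size 3, contributing (x + 1)^3

So m_A(x) = (x + 1)^3 = x^3 + 3*x^2 + 3*x + 1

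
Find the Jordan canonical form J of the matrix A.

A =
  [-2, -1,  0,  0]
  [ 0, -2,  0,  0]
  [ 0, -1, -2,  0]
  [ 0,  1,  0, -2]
J_2(-2) ⊕ J_1(-2) ⊕ J_1(-2)

The characteristic polynomial is
  det(x·I − A) = x^4 + 8*x^3 + 24*x^2 + 32*x + 16 = (x + 2)^4

Eigenvalues and multiplicities (the geometric multiplicity of λ is n − rank(A − λI), which equals the number of Jordan blocks for λ):
  λ = -2: algebraic multiplicity = 4, geometric multiplicity = 3

Determining the block sizes for each eigenvalue:
  λ = -2: 3 blocks summing to 4 forces exactly one block of size 2 and the rest size 1 → block sizes [2, 1, 1]

Assembling the blocks gives a Jordan form
J =
  [-2,  1,  0,  0]
  [ 0, -2,  0,  0]
  [ 0,  0, -2,  0]
  [ 0,  0,  0, -2]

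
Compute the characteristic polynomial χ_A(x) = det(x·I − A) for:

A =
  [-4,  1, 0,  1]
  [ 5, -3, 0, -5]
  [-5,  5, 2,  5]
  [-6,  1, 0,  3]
x^4 + 2*x^3 - 11*x^2 - 12*x + 36

Expanding det(x·I − A) (e.g. by cofactor expansion or by noting that A is similar to its Jordan form J, which has the same characteristic polynomial as A) gives
  χ_A(x) = x^4 + 2*x^3 - 11*x^2 - 12*x + 36
which factors as (x - 2)^2*(x + 3)^2. The eigenvalues (with algebraic multiplicities) are λ = -3 with multiplicity 2, λ = 2 with multiplicity 2.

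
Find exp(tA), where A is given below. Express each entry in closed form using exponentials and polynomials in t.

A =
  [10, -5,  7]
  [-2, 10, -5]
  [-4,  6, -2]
e^{tA} =
  [-t^2*exp(6*t) + 4*t*exp(6*t) + exp(6*t), t^2*exp(6*t) - 5*t*exp(6*t), -3*t^2*exp(6*t)/2 + 7*t*exp(6*t)]
  [2*t^2*exp(6*t) - 2*t*exp(6*t), -2*t^2*exp(6*t) + 4*t*exp(6*t) + exp(6*t), 3*t^2*exp(6*t) - 5*t*exp(6*t)]
  [2*t^2*exp(6*t) - 4*t*exp(6*t), -2*t^2*exp(6*t) + 6*t*exp(6*t), 3*t^2*exp(6*t) - 8*t*exp(6*t) + exp(6*t)]

Strategy: write A = P · J · P⁻¹ where J is a Jordan canonical form, so e^{tA} = P · e^{tJ} · P⁻¹, and e^{tJ} can be computed block-by-block.

A has Jordan form
J =
  [6, 1, 0]
  [0, 6, 1]
  [0, 0, 6]
(up to reordering of blocks).

Per-block formulas:
  For a 3×3 Jordan block J_3(6): exp(t · J_3(6)) = e^(6t)·(I + t·N + (t^2/2)·N^2), where N is the 3×3 nilpotent shift.

After assembling e^{tJ} and conjugating by P, we get:

e^{tA} =
  [-t^2*exp(6*t) + 4*t*exp(6*t) + exp(6*t), t^2*exp(6*t) - 5*t*exp(6*t), -3*t^2*exp(6*t)/2 + 7*t*exp(6*t)]
  [2*t^2*exp(6*t) - 2*t*exp(6*t), -2*t^2*exp(6*t) + 4*t*exp(6*t) + exp(6*t), 3*t^2*exp(6*t) - 5*t*exp(6*t)]
  [2*t^2*exp(6*t) - 4*t*exp(6*t), -2*t^2*exp(6*t) + 6*t*exp(6*t), 3*t^2*exp(6*t) - 8*t*exp(6*t) + exp(6*t)]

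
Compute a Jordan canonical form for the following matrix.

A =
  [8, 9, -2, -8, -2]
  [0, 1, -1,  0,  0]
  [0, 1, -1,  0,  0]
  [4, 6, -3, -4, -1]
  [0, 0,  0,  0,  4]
J_3(0) ⊕ J_2(4)

The characteristic polynomial is
  det(x·I − A) = x^5 - 8*x^4 + 16*x^3 = x^3*(x - 4)^2

Eigenvalues and multiplicities (the geometric multiplicity of λ is n − rank(A − λI), which equals the number of Jordan blocks for λ):
  λ = 0: algebraic multiplicity = 3, geometric multiplicity = 1
  λ = 4: algebraic multiplicity = 2, geometric multiplicity = 1

Determining the block sizes for each eigenvalue:
  λ = 0: one block (gm = 1), so the single block has size am = 3 → block sizes [3]
  λ = 4: one block (gm = 1), so the single block has size am = 2 → block sizes [2]

Assembling the blocks gives a Jordan form
J =
  [0, 1, 0, 0, 0]
  [0, 0, 1, 0, 0]
  [0, 0, 0, 0, 0]
  [0, 0, 0, 4, 1]
  [0, 0, 0, 0, 4]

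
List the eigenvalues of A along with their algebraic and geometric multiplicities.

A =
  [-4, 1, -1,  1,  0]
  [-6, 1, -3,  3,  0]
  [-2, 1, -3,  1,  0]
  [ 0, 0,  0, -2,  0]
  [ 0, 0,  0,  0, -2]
λ = -2: alg = 5, geom = 4

Step 1 — factor the characteristic polynomial to read off the algebraic multiplicities:
  χ_A(x) = (x + 2)^5

Step 2 — compute geometric multiplicities via the rank-nullity identity g(λ) = n − rank(A − λI):
  rank(A − (-2)·I) = 1, so dim ker(A − (-2)·I) = n − 1 = 4

Summary:
  λ = -2: algebraic multiplicity = 5, geometric multiplicity = 4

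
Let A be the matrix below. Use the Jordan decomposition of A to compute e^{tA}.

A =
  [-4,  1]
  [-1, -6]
e^{tA} =
  [t*exp(-5*t) + exp(-5*t), t*exp(-5*t)]
  [-t*exp(-5*t), -t*exp(-5*t) + exp(-5*t)]

Strategy: write A = P · J · P⁻¹ where J is a Jordan canonical form, so e^{tA} = P · e^{tJ} · P⁻¹, and e^{tJ} can be computed block-by-block.

A has Jordan form
J =
  [-5,  1]
  [ 0, -5]
(up to reordering of blocks).

Per-block formulas:
  For a 2×2 Jordan block J_2(-5): exp(t · J_2(-5)) = e^(-5t)·(I + t·N), where N is the 2×2 nilpotent shift.

After assembling e^{tJ} and conjugating by P, we get:

e^{tA} =
  [t*exp(-5*t) + exp(-5*t), t*exp(-5*t)]
  [-t*exp(-5*t), -t*exp(-5*t) + exp(-5*t)]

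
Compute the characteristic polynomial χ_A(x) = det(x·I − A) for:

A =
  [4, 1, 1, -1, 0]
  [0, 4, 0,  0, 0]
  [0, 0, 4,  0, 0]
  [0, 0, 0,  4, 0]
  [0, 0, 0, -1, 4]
x^5 - 20*x^4 + 160*x^3 - 640*x^2 + 1280*x - 1024

Expanding det(x·I − A) (e.g. by cofactor expansion or by noting that A is similar to its Jordan form J, which has the same characteristic polynomial as A) gives
  χ_A(x) = x^5 - 20*x^4 + 160*x^3 - 640*x^2 + 1280*x - 1024
which factors as (x - 4)^5. The eigenvalues (with algebraic multiplicities) are λ = 4 with multiplicity 5.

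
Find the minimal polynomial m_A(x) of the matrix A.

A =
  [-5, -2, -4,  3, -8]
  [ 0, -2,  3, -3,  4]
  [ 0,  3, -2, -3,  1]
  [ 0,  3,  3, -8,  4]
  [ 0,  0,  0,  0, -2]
x^4 + 14*x^3 + 69*x^2 + 140*x + 100

The characteristic polynomial is χ_A(x) = (x + 2)^2*(x + 5)^3, so the eigenvalues are known. The minimal polynomial is
  m_A(x) = Π_λ (x − λ)^{k_λ}
where k_λ is the size of the *largest* Jordan block for λ (equivalently, the smallest k with (A − λI)^k v = 0 for every generalised eigenvector v of λ).

  λ = -5: largest Jordan block has size 2, contributing (x + 5)^2
  λ = -2: largest Jordan block has size 2, contributing (x + 2)^2

So m_A(x) = (x + 2)^2*(x + 5)^2 = x^4 + 14*x^3 + 69*x^2 + 140*x + 100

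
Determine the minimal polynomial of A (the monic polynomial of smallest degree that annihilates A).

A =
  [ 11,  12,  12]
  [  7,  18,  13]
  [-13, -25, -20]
x^3 - 9*x^2 + 15*x + 25

The characteristic polynomial is χ_A(x) = (x - 5)^2*(x + 1), so the eigenvalues are known. The minimal polynomial is
  m_A(x) = Π_λ (x − λ)^{k_λ}
where k_λ is the size of the *largest* Jordan block for λ (equivalently, the smallest k with (A − λI)^k v = 0 for every generalised eigenvector v of λ).

  λ = -1: largest Jordan block has size 1, contributing (x + 1)
  λ = 5: largest Jordan block has size 2, contributing (x − 5)^2

So m_A(x) = (x - 5)^2*(x + 1) = x^3 - 9*x^2 + 15*x + 25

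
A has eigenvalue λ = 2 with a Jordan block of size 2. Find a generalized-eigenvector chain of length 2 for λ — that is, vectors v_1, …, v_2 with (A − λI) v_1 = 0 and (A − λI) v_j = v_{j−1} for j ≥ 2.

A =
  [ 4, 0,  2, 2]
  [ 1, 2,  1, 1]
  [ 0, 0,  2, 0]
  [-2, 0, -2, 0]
A Jordan chain for λ = 2 of length 2:
v_1 = (2, 1, 0, -2)ᵀ
v_2 = (1, 0, 0, 0)ᵀ

Let N = A − (2)·I. We want v_2 with N^2 v_2 = 0 but N^1 v_2 ≠ 0; then v_{j-1} := N · v_j for j = 2, …, 2.

Pick v_2 = (1, 0, 0, 0)ᵀ.
Then v_1 = N · v_2 = (2, 1, 0, -2)ᵀ.

Sanity check: (A − (2)·I) v_1 = (0, 0, 0, 0)ᵀ = 0. ✓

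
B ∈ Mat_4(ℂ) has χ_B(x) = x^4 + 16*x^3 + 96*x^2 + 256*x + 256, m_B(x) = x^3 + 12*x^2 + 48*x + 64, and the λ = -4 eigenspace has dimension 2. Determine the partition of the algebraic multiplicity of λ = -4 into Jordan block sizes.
Block sizes for λ = -4: [3, 1]

Step 1 — from the characteristic polynomial, algebraic multiplicity of λ = -4 is 4. From dim ker(B − (-4)·I) = 2, there are exactly 2 Jordan blocks for λ = -4.
Step 2 — from the minimal polynomial, the factor (x + 4)^3 tells us the largest block for λ = -4 has size 3.
Step 3 — with total size 4, 2 blocks, and largest block 3, the block sizes (in nonincreasing order) are [3, 1].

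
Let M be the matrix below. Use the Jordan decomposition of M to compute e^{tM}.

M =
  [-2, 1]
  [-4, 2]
e^{tM} =
  [1 - 2*t, t]
  [-4*t, 2*t + 1]

Strategy: write M = P · J · P⁻¹ where J is a Jordan canonical form, so e^{tM} = P · e^{tJ} · P⁻¹, and e^{tJ} can be computed block-by-block.

M has Jordan form
J =
  [0, 1]
  [0, 0]
(up to reordering of blocks).

Per-block formulas:
  For a 2×2 Jordan block J_2(0): exp(t · J_2(0)) = e^(0t)·(I + t·N), where N is the 2×2 nilpotent shift.

After assembling e^{tJ} and conjugating by P, we get:

e^{tM} =
  [1 - 2*t, t]
  [-4*t, 2*t + 1]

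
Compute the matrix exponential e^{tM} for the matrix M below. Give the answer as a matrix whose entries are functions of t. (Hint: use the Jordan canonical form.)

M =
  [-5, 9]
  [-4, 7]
e^{tM} =
  [-6*t*exp(t) + exp(t), 9*t*exp(t)]
  [-4*t*exp(t), 6*t*exp(t) + exp(t)]

Strategy: write M = P · J · P⁻¹ where J is a Jordan canonical form, so e^{tM} = P · e^{tJ} · P⁻¹, and e^{tJ} can be computed block-by-block.

M has Jordan form
J =
  [1, 1]
  [0, 1]
(up to reordering of blocks).

Per-block formulas:
  For a 2×2 Jordan block J_2(1): exp(t · J_2(1)) = e^(1t)·(I + t·N), where N is the 2×2 nilpotent shift.

After assembling e^{tJ} and conjugating by P, we get:

e^{tM} =
  [-6*t*exp(t) + exp(t), 9*t*exp(t)]
  [-4*t*exp(t), 6*t*exp(t) + exp(t)]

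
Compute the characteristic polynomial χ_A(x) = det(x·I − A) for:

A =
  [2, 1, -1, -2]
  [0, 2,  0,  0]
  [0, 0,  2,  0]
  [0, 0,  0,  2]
x^4 - 8*x^3 + 24*x^2 - 32*x + 16

Expanding det(x·I − A) (e.g. by cofactor expansion or by noting that A is similar to its Jordan form J, which has the same characteristic polynomial as A) gives
  χ_A(x) = x^4 - 8*x^3 + 24*x^2 - 32*x + 16
which factors as (x - 2)^4. The eigenvalues (with algebraic multiplicities) are λ = 2 with multiplicity 4.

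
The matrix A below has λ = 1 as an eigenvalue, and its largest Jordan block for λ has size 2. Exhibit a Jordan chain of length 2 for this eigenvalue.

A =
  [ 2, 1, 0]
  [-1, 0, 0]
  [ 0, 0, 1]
A Jordan chain for λ = 1 of length 2:
v_1 = (1, -1, 0)ᵀ
v_2 = (1, 0, 0)ᵀ

Let N = A − (1)·I. We want v_2 with N^2 v_2 = 0 but N^1 v_2 ≠ 0; then v_{j-1} := N · v_j for j = 2, …, 2.

Pick v_2 = (1, 0, 0)ᵀ.
Then v_1 = N · v_2 = (1, -1, 0)ᵀ.

Sanity check: (A − (1)·I) v_1 = (0, 0, 0)ᵀ = 0. ✓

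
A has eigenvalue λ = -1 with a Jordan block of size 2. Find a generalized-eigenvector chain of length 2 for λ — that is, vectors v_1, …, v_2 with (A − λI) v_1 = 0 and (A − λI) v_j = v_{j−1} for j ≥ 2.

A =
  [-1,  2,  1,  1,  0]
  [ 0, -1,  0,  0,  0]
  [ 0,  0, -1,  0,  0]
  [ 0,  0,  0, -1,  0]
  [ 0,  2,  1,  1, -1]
A Jordan chain for λ = -1 of length 2:
v_1 = (2, 0, 0, 0, 2)ᵀ
v_2 = (0, 1, 0, 0, 0)ᵀ

Let N = A − (-1)·I. We want v_2 with N^2 v_2 = 0 but N^1 v_2 ≠ 0; then v_{j-1} := N · v_j for j = 2, …, 2.

Pick v_2 = (0, 1, 0, 0, 0)ᵀ.
Then v_1 = N · v_2 = (2, 0, 0, 0, 2)ᵀ.

Sanity check: (A − (-1)·I) v_1 = (0, 0, 0, 0, 0)ᵀ = 0. ✓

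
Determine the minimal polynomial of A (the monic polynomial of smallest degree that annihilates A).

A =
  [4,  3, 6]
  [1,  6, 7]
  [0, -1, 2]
x^3 - 12*x^2 + 48*x - 64

The characteristic polynomial is χ_A(x) = (x - 4)^3, so the eigenvalues are known. The minimal polynomial is
  m_A(x) = Π_λ (x − λ)^{k_λ}
where k_λ is the size of the *largest* Jordan block for λ (equivalently, the smallest k with (A − λI)^k v = 0 for every generalised eigenvector v of λ).

  λ = 4: largest Jordan block has size 3, contributing (x − 4)^3

So m_A(x) = (x - 4)^3 = x^3 - 12*x^2 + 48*x - 64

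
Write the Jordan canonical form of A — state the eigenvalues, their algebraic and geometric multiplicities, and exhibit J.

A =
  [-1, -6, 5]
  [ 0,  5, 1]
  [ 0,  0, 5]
J_1(-1) ⊕ J_2(5)

The characteristic polynomial is
  det(x·I − A) = x^3 - 9*x^2 + 15*x + 25 = (x - 5)^2*(x + 1)

Eigenvalues and multiplicities (the geometric multiplicity of λ is n − rank(A − λI), which equals the number of Jordan blocks for λ):
  λ = -1: algebraic multiplicity = 1, geometric multiplicity = 1
  λ = 5: algebraic multiplicity = 2, geometric multiplicity = 1

Determining the block sizes for each eigenvalue:
  λ = -1: one block (gm = 1), so the single block has size am = 1 → block sizes [1]
  λ = 5: one block (gm = 1), so the single block has size am = 2 → block sizes [2]

Assembling the blocks gives a Jordan form
J =
  [-1, 0, 0]
  [ 0, 5, 1]
  [ 0, 0, 5]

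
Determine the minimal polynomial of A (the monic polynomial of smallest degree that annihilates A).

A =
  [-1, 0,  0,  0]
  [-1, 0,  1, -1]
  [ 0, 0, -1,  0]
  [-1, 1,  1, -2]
x^2 + 2*x + 1

The characteristic polynomial is χ_A(x) = (x + 1)^4, so the eigenvalues are known. The minimal polynomial is
  m_A(x) = Π_λ (x − λ)^{k_λ}
where k_λ is the size of the *largest* Jordan block for λ (equivalently, the smallest k with (A − λI)^k v = 0 for every generalised eigenvector v of λ).

  λ = -1: largest Jordan block has size 2, contributing (x + 1)^2

So m_A(x) = (x + 1)^2 = x^2 + 2*x + 1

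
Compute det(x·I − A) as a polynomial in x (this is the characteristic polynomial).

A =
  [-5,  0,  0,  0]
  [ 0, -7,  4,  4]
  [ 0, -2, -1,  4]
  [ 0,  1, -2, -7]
x^4 + 20*x^3 + 150*x^2 + 500*x + 625

Expanding det(x·I − A) (e.g. by cofactor expansion or by noting that A is similar to its Jordan form J, which has the same characteristic polynomial as A) gives
  χ_A(x) = x^4 + 20*x^3 + 150*x^2 + 500*x + 625
which factors as (x + 5)^4. The eigenvalues (with algebraic multiplicities) are λ = -5 with multiplicity 4.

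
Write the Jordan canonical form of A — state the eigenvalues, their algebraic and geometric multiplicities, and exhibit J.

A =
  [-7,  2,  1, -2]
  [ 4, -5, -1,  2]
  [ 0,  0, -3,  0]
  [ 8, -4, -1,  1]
J_1(-5) ⊕ J_2(-3) ⊕ J_1(-3)

The characteristic polynomial is
  det(x·I − A) = x^4 + 14*x^3 + 72*x^2 + 162*x + 135 = (x + 3)^3*(x + 5)

Eigenvalues and multiplicities (the geometric multiplicity of λ is n − rank(A − λI), which equals the number of Jordan blocks for λ):
  λ = -5: algebraic multiplicity = 1, geometric multiplicity = 1
  λ = -3: algebraic multiplicity = 3, geometric multiplicity = 2

Determining the block sizes for each eigenvalue:
  λ = -5: one block (gm = 1), so the single block has size am = 1 → block sizes [1]
  λ = -3: 2 blocks summing to 3 forces exactly one block of size 2 and the rest size 1 → block sizes [2, 1]

Assembling the blocks gives a Jordan form
J =
  [-5,  0,  0,  0]
  [ 0, -3,  1,  0]
  [ 0,  0, -3,  0]
  [ 0,  0,  0, -3]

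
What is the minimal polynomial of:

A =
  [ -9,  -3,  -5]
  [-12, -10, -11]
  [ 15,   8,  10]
x^3 + 9*x^2 + 27*x + 27

The characteristic polynomial is χ_A(x) = (x + 3)^3, so the eigenvalues are known. The minimal polynomial is
  m_A(x) = Π_λ (x − λ)^{k_λ}
where k_λ is the size of the *largest* Jordan block for λ (equivalently, the smallest k with (A − λI)^k v = 0 for every generalised eigenvector v of λ).

  λ = -3: largest Jordan block has size 3, contributing (x + 3)^3

So m_A(x) = (x + 3)^3 = x^3 + 9*x^2 + 27*x + 27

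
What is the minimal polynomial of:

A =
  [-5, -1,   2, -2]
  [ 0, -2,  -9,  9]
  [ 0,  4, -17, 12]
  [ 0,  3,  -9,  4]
x^3 + 15*x^2 + 75*x + 125

The characteristic polynomial is χ_A(x) = (x + 5)^4, so the eigenvalues are known. The minimal polynomial is
  m_A(x) = Π_λ (x − λ)^{k_λ}
where k_λ is the size of the *largest* Jordan block for λ (equivalently, the smallest k with (A − λI)^k v = 0 for every generalised eigenvector v of λ).

  λ = -5: largest Jordan block has size 3, contributing (x + 5)^3

So m_A(x) = (x + 5)^3 = x^3 + 15*x^2 + 75*x + 125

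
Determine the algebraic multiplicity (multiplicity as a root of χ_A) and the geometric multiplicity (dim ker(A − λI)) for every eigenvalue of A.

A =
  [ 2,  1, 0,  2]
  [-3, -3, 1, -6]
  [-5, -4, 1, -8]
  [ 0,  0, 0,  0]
λ = 0: alg = 4, geom = 2

Step 1 — factor the characteristic polynomial to read off the algebraic multiplicities:
  χ_A(x) = x^4

Step 2 — compute geometric multiplicities via the rank-nullity identity g(λ) = n − rank(A − λI):
  rank(A − (0)·I) = 2, so dim ker(A − (0)·I) = n − 2 = 2

Summary:
  λ = 0: algebraic multiplicity = 4, geometric multiplicity = 2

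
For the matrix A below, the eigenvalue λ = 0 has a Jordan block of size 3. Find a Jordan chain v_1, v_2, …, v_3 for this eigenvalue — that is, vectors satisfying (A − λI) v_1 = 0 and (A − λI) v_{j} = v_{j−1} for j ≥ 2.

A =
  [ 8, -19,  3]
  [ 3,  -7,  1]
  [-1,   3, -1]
A Jordan chain for λ = 0 of length 3:
v_1 = (4, 2, 2)ᵀ
v_2 = (8, 3, -1)ᵀ
v_3 = (1, 0, 0)ᵀ

Let N = A − (0)·I. We want v_3 with N^3 v_3 = 0 but N^2 v_3 ≠ 0; then v_{j-1} := N · v_j for j = 3, …, 2.

Pick v_3 = (1, 0, 0)ᵀ.
Then v_2 = N · v_3 = (8, 3, -1)ᵀ.
Then v_1 = N · v_2 = (4, 2, 2)ᵀ.

Sanity check: (A − (0)·I) v_1 = (0, 0, 0)ᵀ = 0. ✓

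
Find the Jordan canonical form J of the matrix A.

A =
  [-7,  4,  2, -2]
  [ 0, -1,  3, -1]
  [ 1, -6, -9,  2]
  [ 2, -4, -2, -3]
J_3(-5) ⊕ J_1(-5)

The characteristic polynomial is
  det(x·I − A) = x^4 + 20*x^3 + 150*x^2 + 500*x + 625 = (x + 5)^4

Eigenvalues and multiplicities (the geometric multiplicity of λ is n − rank(A − λI), which equals the number of Jordan blocks for λ):
  λ = -5: algebraic multiplicity = 4, geometric multiplicity = 2

Determining the block sizes for each eigenvalue:
  λ = -5: with am = 4 and gm = 2, the partition is not yet determined (e.g. several partitions of 4 into 2 parts exist). Let N = A − (-5)·I. Computing rank(N^1) = 2, rank(N^2) = 1, rank(N^3) = 0; the number of blocks of size ≥ j is rank(N^{j−1}) − rank(N^j), giving [2, 1, 1]. So we have 1 block(s) of size 3, 1 block(s) of size 1 → block sizes [3, 1]

Assembling the blocks gives a Jordan form
J =
  [-5,  1,  0,  0]
  [ 0, -5,  1,  0]
  [ 0,  0, -5,  0]
  [ 0,  0,  0, -5]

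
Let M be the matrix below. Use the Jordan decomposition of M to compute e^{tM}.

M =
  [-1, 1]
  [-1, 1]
e^{tM} =
  [1 - t, t]
  [-t, t + 1]

Strategy: write M = P · J · P⁻¹ where J is a Jordan canonical form, so e^{tM} = P · e^{tJ} · P⁻¹, and e^{tJ} can be computed block-by-block.

M has Jordan form
J =
  [0, 1]
  [0, 0]
(up to reordering of blocks).

Per-block formulas:
  For a 2×2 Jordan block J_2(0): exp(t · J_2(0)) = e^(0t)·(I + t·N), where N is the 2×2 nilpotent shift.

After assembling e^{tJ} and conjugating by P, we get:

e^{tM} =
  [1 - t, t]
  [-t, t + 1]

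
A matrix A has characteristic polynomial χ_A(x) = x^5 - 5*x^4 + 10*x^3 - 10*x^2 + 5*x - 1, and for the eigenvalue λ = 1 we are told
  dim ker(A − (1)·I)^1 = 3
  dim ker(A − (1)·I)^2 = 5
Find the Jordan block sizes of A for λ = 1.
Block sizes for λ = 1: [2, 2, 1]

From the dimensions of kernels of powers, the number of Jordan blocks of size at least j is d_j − d_{j−1} where d_j = dim ker(N^j) (with d_0 = 0). Computing the differences gives [3, 2].
The number of blocks of size exactly k is (#blocks of size ≥ k) − (#blocks of size ≥ k + 1), so the partition is: 1 block(s) of size 1, 2 block(s) of size 2.
In nonincreasing order the block sizes are [2, 2, 1].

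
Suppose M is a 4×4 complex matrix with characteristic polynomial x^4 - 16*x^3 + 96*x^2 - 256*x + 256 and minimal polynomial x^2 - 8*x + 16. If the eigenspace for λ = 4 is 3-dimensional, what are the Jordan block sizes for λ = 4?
Block sizes for λ = 4: [2, 1, 1]

Step 1 — from the characteristic polynomial, algebraic multiplicity of λ = 4 is 4. From dim ker(M − (4)·I) = 3, there are exactly 3 Jordan blocks for λ = 4.
Step 2 — from the minimal polynomial, the factor (x − 4)^2 tells us the largest block for λ = 4 has size 2.
Step 3 — with total size 4, 3 blocks, and largest block 2, the block sizes (in nonincreasing order) are [2, 1, 1].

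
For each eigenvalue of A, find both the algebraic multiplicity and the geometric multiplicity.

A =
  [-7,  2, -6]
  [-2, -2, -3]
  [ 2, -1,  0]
λ = -3: alg = 3, geom = 2

Step 1 — factor the characteristic polynomial to read off the algebraic multiplicities:
  χ_A(x) = (x + 3)^3

Step 2 — compute geometric multiplicities via the rank-nullity identity g(λ) = n − rank(A − λI):
  rank(A − (-3)·I) = 1, so dim ker(A − (-3)·I) = n − 1 = 2

Summary:
  λ = -3: algebraic multiplicity = 3, geometric multiplicity = 2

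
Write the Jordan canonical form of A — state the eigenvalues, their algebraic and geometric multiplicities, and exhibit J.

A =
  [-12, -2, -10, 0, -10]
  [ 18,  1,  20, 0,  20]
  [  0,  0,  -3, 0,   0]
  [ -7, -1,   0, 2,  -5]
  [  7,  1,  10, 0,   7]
J_2(-3) ⊕ J_1(-3) ⊕ J_1(2) ⊕ J_1(2)

The characteristic polynomial is
  det(x·I − A) = x^5 + 5*x^4 - 5*x^3 - 45*x^2 + 108 = (x - 2)^2*(x + 3)^3

Eigenvalues and multiplicities (the geometric multiplicity of λ is n − rank(A − λI), which equals the number of Jordan blocks for λ):
  λ = -3: algebraic multiplicity = 3, geometric multiplicity = 2
  λ = 2: algebraic multiplicity = 2, geometric multiplicity = 2

Determining the block sizes for each eigenvalue:
  λ = -3: 2 blocks summing to 3 forces exactly one block of size 2 and the rest size 1 → block sizes [2, 1]
  λ = 2: gm = am = 2, so every block has size 1 → block sizes [1, 1]

Assembling the blocks gives a Jordan form
J =
  [-3,  1,  0, 0, 0]
  [ 0, -3,  0, 0, 0]
  [ 0,  0, -3, 0, 0]
  [ 0,  0,  0, 2, 0]
  [ 0,  0,  0, 0, 2]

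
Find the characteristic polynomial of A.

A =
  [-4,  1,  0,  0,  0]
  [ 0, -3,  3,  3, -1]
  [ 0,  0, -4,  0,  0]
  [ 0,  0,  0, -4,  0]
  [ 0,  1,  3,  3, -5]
x^5 + 20*x^4 + 160*x^3 + 640*x^2 + 1280*x + 1024

Expanding det(x·I − A) (e.g. by cofactor expansion or by noting that A is similar to its Jordan form J, which has the same characteristic polynomial as A) gives
  χ_A(x) = x^5 + 20*x^4 + 160*x^3 + 640*x^2 + 1280*x + 1024
which factors as (x + 4)^5. The eigenvalues (with algebraic multiplicities) are λ = -4 with multiplicity 5.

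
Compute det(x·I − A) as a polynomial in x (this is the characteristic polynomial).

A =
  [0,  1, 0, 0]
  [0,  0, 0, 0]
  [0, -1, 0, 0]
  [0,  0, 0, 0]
x^4

Expanding det(x·I − A) (e.g. by cofactor expansion or by noting that A is similar to its Jordan form J, which has the same characteristic polynomial as A) gives
  χ_A(x) = x^4
which factors as x^4. The eigenvalues (with algebraic multiplicities) are λ = 0 with multiplicity 4.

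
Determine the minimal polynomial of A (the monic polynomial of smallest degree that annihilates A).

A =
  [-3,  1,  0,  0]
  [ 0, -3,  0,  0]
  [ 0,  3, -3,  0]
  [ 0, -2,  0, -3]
x^2 + 6*x + 9

The characteristic polynomial is χ_A(x) = (x + 3)^4, so the eigenvalues are known. The minimal polynomial is
  m_A(x) = Π_λ (x − λ)^{k_λ}
where k_λ is the size of the *largest* Jordan block for λ (equivalently, the smallest k with (A − λI)^k v = 0 for every generalised eigenvector v of λ).

  λ = -3: largest Jordan block has size 2, contributing (x + 3)^2

So m_A(x) = (x + 3)^2 = x^2 + 6*x + 9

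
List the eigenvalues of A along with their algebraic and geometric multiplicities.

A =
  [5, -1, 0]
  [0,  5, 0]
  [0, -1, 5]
λ = 5: alg = 3, geom = 2

Step 1 — factor the characteristic polynomial to read off the algebraic multiplicities:
  χ_A(x) = (x - 5)^3

Step 2 — compute geometric multiplicities via the rank-nullity identity g(λ) = n − rank(A − λI):
  rank(A − (5)·I) = 1, so dim ker(A − (5)·I) = n − 1 = 2

Summary:
  λ = 5: algebraic multiplicity = 3, geometric multiplicity = 2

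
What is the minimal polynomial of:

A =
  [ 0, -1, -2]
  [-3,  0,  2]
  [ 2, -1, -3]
x^3 + 3*x^2 + 3*x + 1

The characteristic polynomial is χ_A(x) = (x + 1)^3, so the eigenvalues are known. The minimal polynomial is
  m_A(x) = Π_λ (x − λ)^{k_λ}
where k_λ is the size of the *largest* Jordan block for λ (equivalently, the smallest k with (A − λI)^k v = 0 for every generalised eigenvector v of λ).

  λ = -1: largest Jordan block has size 3, contributing (x + 1)^3

So m_A(x) = (x + 1)^3 = x^3 + 3*x^2 + 3*x + 1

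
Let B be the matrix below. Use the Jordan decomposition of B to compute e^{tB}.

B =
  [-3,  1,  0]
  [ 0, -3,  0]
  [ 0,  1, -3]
e^{tB} =
  [exp(-3*t), t*exp(-3*t), 0]
  [0, exp(-3*t), 0]
  [0, t*exp(-3*t), exp(-3*t)]

Strategy: write B = P · J · P⁻¹ where J is a Jordan canonical form, so e^{tB} = P · e^{tJ} · P⁻¹, and e^{tJ} can be computed block-by-block.

B has Jordan form
J =
  [-3,  1,  0]
  [ 0, -3,  0]
  [ 0,  0, -3]
(up to reordering of blocks).

Per-block formulas:
  For a 2×2 Jordan block J_2(-3): exp(t · J_2(-3)) = e^(-3t)·(I + t·N), where N is the 2×2 nilpotent shift.
  For a 1×1 block at λ = -3: exp(t · [-3]) = [e^(-3t)].

After assembling e^{tJ} and conjugating by P, we get:

e^{tB} =
  [exp(-3*t), t*exp(-3*t), 0]
  [0, exp(-3*t), 0]
  [0, t*exp(-3*t), exp(-3*t)]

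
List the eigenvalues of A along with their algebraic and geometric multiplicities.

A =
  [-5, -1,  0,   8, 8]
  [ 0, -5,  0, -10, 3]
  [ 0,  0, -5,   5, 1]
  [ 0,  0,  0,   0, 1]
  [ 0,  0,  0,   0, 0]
λ = -5: alg = 3, geom = 2; λ = 0: alg = 2, geom = 1

Step 1 — factor the characteristic polynomial to read off the algebraic multiplicities:
  χ_A(x) = x^2*(x + 5)^3

Step 2 — compute geometric multiplicities via the rank-nullity identity g(λ) = n − rank(A − λI):
  rank(A − (-5)·I) = 3, so dim ker(A − (-5)·I) = n − 3 = 2
  rank(A − (0)·I) = 4, so dim ker(A − (0)·I) = n − 4 = 1

Summary:
  λ = -5: algebraic multiplicity = 3, geometric multiplicity = 2
  λ = 0: algebraic multiplicity = 2, geometric multiplicity = 1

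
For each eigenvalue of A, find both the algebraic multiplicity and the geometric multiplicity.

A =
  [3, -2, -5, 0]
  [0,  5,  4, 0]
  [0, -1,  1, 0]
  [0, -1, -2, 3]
λ = 3: alg = 4, geom = 2

Step 1 — factor the characteristic polynomial to read off the algebraic multiplicities:
  χ_A(x) = (x - 3)^4

Step 2 — compute geometric multiplicities via the rank-nullity identity g(λ) = n − rank(A − λI):
  rank(A − (3)·I) = 2, so dim ker(A − (3)·I) = n − 2 = 2

Summary:
  λ = 3: algebraic multiplicity = 4, geometric multiplicity = 2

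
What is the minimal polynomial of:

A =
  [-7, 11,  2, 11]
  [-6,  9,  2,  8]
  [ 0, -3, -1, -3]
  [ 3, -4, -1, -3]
x^4 + 2*x^3 - 2*x - 1

The characteristic polynomial is χ_A(x) = (x - 1)*(x + 1)^3, so the eigenvalues are known. The minimal polynomial is
  m_A(x) = Π_λ (x − λ)^{k_λ}
where k_λ is the size of the *largest* Jordan block for λ (equivalently, the smallest k with (A − λI)^k v = 0 for every generalised eigenvector v of λ).

  λ = -1: largest Jordan block has size 3, contributing (x + 1)^3
  λ = 1: largest Jordan block has size 1, contributing (x − 1)

So m_A(x) = (x - 1)*(x + 1)^3 = x^4 + 2*x^3 - 2*x - 1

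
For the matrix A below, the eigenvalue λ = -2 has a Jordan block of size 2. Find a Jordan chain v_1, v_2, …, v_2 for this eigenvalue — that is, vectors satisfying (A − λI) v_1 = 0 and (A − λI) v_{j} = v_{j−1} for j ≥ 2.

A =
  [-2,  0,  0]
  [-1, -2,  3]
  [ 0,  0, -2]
A Jordan chain for λ = -2 of length 2:
v_1 = (0, -1, 0)ᵀ
v_2 = (1, 0, 0)ᵀ

Let N = A − (-2)·I. We want v_2 with N^2 v_2 = 0 but N^1 v_2 ≠ 0; then v_{j-1} := N · v_j for j = 2, …, 2.

Pick v_2 = (1, 0, 0)ᵀ.
Then v_1 = N · v_2 = (0, -1, 0)ᵀ.

Sanity check: (A − (-2)·I) v_1 = (0, 0, 0)ᵀ = 0. ✓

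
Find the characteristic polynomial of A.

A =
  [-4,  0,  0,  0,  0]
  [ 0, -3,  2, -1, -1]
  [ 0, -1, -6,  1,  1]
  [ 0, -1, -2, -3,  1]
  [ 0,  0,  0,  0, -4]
x^5 + 20*x^4 + 160*x^3 + 640*x^2 + 1280*x + 1024

Expanding det(x·I − A) (e.g. by cofactor expansion or by noting that A is similar to its Jordan form J, which has the same characteristic polynomial as A) gives
  χ_A(x) = x^5 + 20*x^4 + 160*x^3 + 640*x^2 + 1280*x + 1024
which factors as (x + 4)^5. The eigenvalues (with algebraic multiplicities) are λ = -4 with multiplicity 5.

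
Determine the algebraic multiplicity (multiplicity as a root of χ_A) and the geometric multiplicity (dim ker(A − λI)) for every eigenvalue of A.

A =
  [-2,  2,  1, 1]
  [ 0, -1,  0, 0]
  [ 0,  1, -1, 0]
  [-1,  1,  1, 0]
λ = -1: alg = 4, geom = 2

Step 1 — factor the characteristic polynomial to read off the algebraic multiplicities:
  χ_A(x) = (x + 1)^4

Step 2 — compute geometric multiplicities via the rank-nullity identity g(λ) = n − rank(A − λI):
  rank(A − (-1)·I) = 2, so dim ker(A − (-1)·I) = n − 2 = 2

Summary:
  λ = -1: algebraic multiplicity = 4, geometric multiplicity = 2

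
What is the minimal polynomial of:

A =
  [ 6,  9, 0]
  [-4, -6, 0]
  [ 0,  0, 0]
x^2

The characteristic polynomial is χ_A(x) = x^3, so the eigenvalues are known. The minimal polynomial is
  m_A(x) = Π_λ (x − λ)^{k_λ}
where k_λ is the size of the *largest* Jordan block for λ (equivalently, the smallest k with (A − λI)^k v = 0 for every generalised eigenvector v of λ).

  λ = 0: largest Jordan block has size 2, contributing (x − 0)^2

So m_A(x) = x^2 = x^2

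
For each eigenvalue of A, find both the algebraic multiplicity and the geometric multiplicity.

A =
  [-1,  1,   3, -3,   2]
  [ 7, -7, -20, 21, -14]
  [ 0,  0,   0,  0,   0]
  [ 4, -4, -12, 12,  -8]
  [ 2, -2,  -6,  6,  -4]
λ = 0: alg = 5, geom = 3

Step 1 — factor the characteristic polynomial to read off the algebraic multiplicities:
  χ_A(x) = x^5

Step 2 — compute geometric multiplicities via the rank-nullity identity g(λ) = n − rank(A − λI):
  rank(A − (0)·I) = 2, so dim ker(A − (0)·I) = n − 2 = 3

Summary:
  λ = 0: algebraic multiplicity = 5, geometric multiplicity = 3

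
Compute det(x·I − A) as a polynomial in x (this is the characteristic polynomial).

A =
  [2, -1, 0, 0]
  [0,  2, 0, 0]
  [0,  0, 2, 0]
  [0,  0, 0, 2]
x^4 - 8*x^3 + 24*x^2 - 32*x + 16

Expanding det(x·I − A) (e.g. by cofactor expansion or by noting that A is similar to its Jordan form J, which has the same characteristic polynomial as A) gives
  χ_A(x) = x^4 - 8*x^3 + 24*x^2 - 32*x + 16
which factors as (x - 2)^4. The eigenvalues (with algebraic multiplicities) are λ = 2 with multiplicity 4.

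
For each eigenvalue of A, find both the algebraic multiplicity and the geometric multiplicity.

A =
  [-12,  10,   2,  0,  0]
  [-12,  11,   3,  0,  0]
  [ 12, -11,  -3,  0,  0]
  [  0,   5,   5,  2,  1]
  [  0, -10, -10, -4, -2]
λ = -4: alg = 1, geom = 1; λ = 0: alg = 4, geom = 2

Step 1 — factor the characteristic polynomial to read off the algebraic multiplicities:
  χ_A(x) = x^4*(x + 4)

Step 2 — compute geometric multiplicities via the rank-nullity identity g(λ) = n − rank(A − λI):
  rank(A − (-4)·I) = 4, so dim ker(A − (-4)·I) = n − 4 = 1
  rank(A − (0)·I) = 3, so dim ker(A − (0)·I) = n − 3 = 2

Summary:
  λ = -4: algebraic multiplicity = 1, geometric multiplicity = 1
  λ = 0: algebraic multiplicity = 4, geometric multiplicity = 2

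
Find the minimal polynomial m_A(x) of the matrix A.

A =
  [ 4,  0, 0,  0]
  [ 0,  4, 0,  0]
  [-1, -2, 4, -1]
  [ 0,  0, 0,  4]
x^2 - 8*x + 16

The characteristic polynomial is χ_A(x) = (x - 4)^4, so the eigenvalues are known. The minimal polynomial is
  m_A(x) = Π_λ (x − λ)^{k_λ}
where k_λ is the size of the *largest* Jordan block for λ (equivalently, the smallest k with (A − λI)^k v = 0 for every generalised eigenvector v of λ).

  λ = 4: largest Jordan block has size 2, contributing (x − 4)^2

So m_A(x) = (x - 4)^2 = x^2 - 8*x + 16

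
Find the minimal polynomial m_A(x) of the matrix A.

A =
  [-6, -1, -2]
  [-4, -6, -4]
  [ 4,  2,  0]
x^2 + 8*x + 16

The characteristic polynomial is χ_A(x) = (x + 4)^3, so the eigenvalues are known. The minimal polynomial is
  m_A(x) = Π_λ (x − λ)^{k_λ}
where k_λ is the size of the *largest* Jordan block for λ (equivalently, the smallest k with (A − λI)^k v = 0 for every generalised eigenvector v of λ).

  λ = -4: largest Jordan block has size 2, contributing (x + 4)^2

So m_A(x) = (x + 4)^2 = x^2 + 8*x + 16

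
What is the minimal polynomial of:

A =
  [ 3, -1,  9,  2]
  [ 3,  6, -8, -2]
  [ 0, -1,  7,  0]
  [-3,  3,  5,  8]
x^3 - 18*x^2 + 108*x - 216

The characteristic polynomial is χ_A(x) = (x - 6)^4, so the eigenvalues are known. The minimal polynomial is
  m_A(x) = Π_λ (x − λ)^{k_λ}
where k_λ is the size of the *largest* Jordan block for λ (equivalently, the smallest k with (A − λI)^k v = 0 for every generalised eigenvector v of λ).

  λ = 6: largest Jordan block has size 3, contributing (x − 6)^3

So m_A(x) = (x - 6)^3 = x^3 - 18*x^2 + 108*x - 216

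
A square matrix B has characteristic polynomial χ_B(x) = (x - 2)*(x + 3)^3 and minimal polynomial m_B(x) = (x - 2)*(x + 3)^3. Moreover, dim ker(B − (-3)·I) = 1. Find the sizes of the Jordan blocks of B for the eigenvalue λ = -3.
Block sizes for λ = -3: [3]

Step 1 — from the characteristic polynomial, algebraic multiplicity of λ = -3 is 3. From dim ker(B − (-3)·I) = 1, there are exactly 1 Jordan blocks for λ = -3.
Step 2 — from the minimal polynomial, the factor (x + 3)^3 tells us the largest block for λ = -3 has size 3.
Step 3 — with total size 3, 1 blocks, and largest block 3, the block sizes (in nonincreasing order) are [3].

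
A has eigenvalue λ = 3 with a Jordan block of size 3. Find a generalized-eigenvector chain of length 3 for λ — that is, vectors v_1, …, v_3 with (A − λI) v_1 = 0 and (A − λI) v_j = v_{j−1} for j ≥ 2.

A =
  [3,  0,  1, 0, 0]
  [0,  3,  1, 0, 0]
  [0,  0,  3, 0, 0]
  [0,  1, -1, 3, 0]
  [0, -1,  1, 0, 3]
A Jordan chain for λ = 3 of length 3:
v_1 = (0, 0, 0, 1, -1)ᵀ
v_2 = (1, 1, 0, -1, 1)ᵀ
v_3 = (0, 0, 1, 0, 0)ᵀ

Let N = A − (3)·I. We want v_3 with N^3 v_3 = 0 but N^2 v_3 ≠ 0; then v_{j-1} := N · v_j for j = 3, …, 2.

Pick v_3 = (0, 0, 1, 0, 0)ᵀ.
Then v_2 = N · v_3 = (1, 1, 0, -1, 1)ᵀ.
Then v_1 = N · v_2 = (0, 0, 0, 1, -1)ᵀ.

Sanity check: (A − (3)·I) v_1 = (0, 0, 0, 0, 0)ᵀ = 0. ✓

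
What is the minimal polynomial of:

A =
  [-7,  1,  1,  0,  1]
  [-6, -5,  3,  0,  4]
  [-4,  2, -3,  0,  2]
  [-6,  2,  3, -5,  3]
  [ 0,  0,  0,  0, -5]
x^3 + 15*x^2 + 75*x + 125

The characteristic polynomial is χ_A(x) = (x + 5)^5, so the eigenvalues are known. The minimal polynomial is
  m_A(x) = Π_λ (x − λ)^{k_λ}
where k_λ is the size of the *largest* Jordan block for λ (equivalently, the smallest k with (A − λI)^k v = 0 for every generalised eigenvector v of λ).

  λ = -5: largest Jordan block has size 3, contributing (x + 5)^3

So m_A(x) = (x + 5)^3 = x^3 + 15*x^2 + 75*x + 125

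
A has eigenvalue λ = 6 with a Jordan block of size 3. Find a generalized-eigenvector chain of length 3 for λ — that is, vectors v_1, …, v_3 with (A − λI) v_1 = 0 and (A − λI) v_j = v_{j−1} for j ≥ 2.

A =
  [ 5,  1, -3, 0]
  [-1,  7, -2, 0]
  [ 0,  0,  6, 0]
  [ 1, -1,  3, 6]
A Jordan chain for λ = 6 of length 3:
v_1 = (1, 1, 0, -1)ᵀ
v_2 = (-3, -2, 0, 3)ᵀ
v_3 = (0, 0, 1, 0)ᵀ

Let N = A − (6)·I. We want v_3 with N^3 v_3 = 0 but N^2 v_3 ≠ 0; then v_{j-1} := N · v_j for j = 3, …, 2.

Pick v_3 = (0, 0, 1, 0)ᵀ.
Then v_2 = N · v_3 = (-3, -2, 0, 3)ᵀ.
Then v_1 = N · v_2 = (1, 1, 0, -1)ᵀ.

Sanity check: (A − (6)·I) v_1 = (0, 0, 0, 0)ᵀ = 0. ✓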